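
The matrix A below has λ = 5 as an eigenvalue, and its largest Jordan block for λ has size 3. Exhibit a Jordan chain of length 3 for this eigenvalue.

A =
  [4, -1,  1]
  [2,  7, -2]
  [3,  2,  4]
A Jordan chain for λ = 5 of length 3:
v_1 = (2, -4, -2)ᵀ
v_2 = (-1, 2, 3)ᵀ
v_3 = (1, 0, 0)ᵀ

Let N = A − (5)·I. We want v_3 with N^3 v_3 = 0 but N^2 v_3 ≠ 0; then v_{j-1} := N · v_j for j = 3, …, 2.

Pick v_3 = (1, 0, 0)ᵀ.
Then v_2 = N · v_3 = (-1, 2, 3)ᵀ.
Then v_1 = N · v_2 = (2, -4, -2)ᵀ.

Sanity check: (A − (5)·I) v_1 = (0, 0, 0)ᵀ = 0. ✓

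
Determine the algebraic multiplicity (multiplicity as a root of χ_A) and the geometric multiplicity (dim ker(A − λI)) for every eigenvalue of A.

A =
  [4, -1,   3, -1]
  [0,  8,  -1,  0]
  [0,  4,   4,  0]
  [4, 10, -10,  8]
λ = 6: alg = 4, geom = 2

Step 1 — factor the characteristic polynomial to read off the algebraic multiplicities:
  χ_A(x) = (x - 6)^4

Step 2 — compute geometric multiplicities via the rank-nullity identity g(λ) = n − rank(A − λI):
  rank(A − (6)·I) = 2, so dim ker(A − (6)·I) = n − 2 = 2

Summary:
  λ = 6: algebraic multiplicity = 4, geometric multiplicity = 2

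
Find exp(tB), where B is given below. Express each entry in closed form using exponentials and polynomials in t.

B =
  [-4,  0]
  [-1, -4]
e^{tB} =
  [exp(-4*t), 0]
  [-t*exp(-4*t), exp(-4*t)]

Strategy: write B = P · J · P⁻¹ where J is a Jordan canonical form, so e^{tB} = P · e^{tJ} · P⁻¹, and e^{tJ} can be computed block-by-block.

B has Jordan form
J =
  [-4,  1]
  [ 0, -4]
(up to reordering of blocks).

Per-block formulas:
  For a 2×2 Jordan block J_2(-4): exp(t · J_2(-4)) = e^(-4t)·(I + t·N), where N is the 2×2 nilpotent shift.

After assembling e^{tJ} and conjugating by P, we get:

e^{tB} =
  [exp(-4*t), 0]
  [-t*exp(-4*t), exp(-4*t)]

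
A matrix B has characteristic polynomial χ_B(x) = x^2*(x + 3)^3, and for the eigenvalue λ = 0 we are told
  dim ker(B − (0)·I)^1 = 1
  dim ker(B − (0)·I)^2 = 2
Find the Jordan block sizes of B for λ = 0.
Block sizes for λ = 0: [2]

From the dimensions of kernels of powers, the number of Jordan blocks of size at least j is d_j − d_{j−1} where d_j = dim ker(N^j) (with d_0 = 0). Computing the differences gives [1, 1].
The number of blocks of size exactly k is (#blocks of size ≥ k) − (#blocks of size ≥ k + 1), so the partition is: 1 block(s) of size 2.
In nonincreasing order the block sizes are [2].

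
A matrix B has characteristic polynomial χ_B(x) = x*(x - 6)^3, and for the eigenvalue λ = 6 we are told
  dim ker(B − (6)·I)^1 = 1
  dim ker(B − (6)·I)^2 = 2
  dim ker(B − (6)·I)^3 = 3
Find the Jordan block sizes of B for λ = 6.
Block sizes for λ = 6: [3]

From the dimensions of kernels of powers, the number of Jordan blocks of size at least j is d_j − d_{j−1} where d_j = dim ker(N^j) (with d_0 = 0). Computing the differences gives [1, 1, 1].
The number of blocks of size exactly k is (#blocks of size ≥ k) − (#blocks of size ≥ k + 1), so the partition is: 1 block(s) of size 3.
In nonincreasing order the block sizes are [3].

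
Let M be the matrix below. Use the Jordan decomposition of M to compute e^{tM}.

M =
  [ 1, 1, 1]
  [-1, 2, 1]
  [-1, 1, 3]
e^{tM} =
  [-t^2*exp(2*t)/2 - t*exp(2*t) + exp(2*t), t*exp(2*t), t^2*exp(2*t)/2 + t*exp(2*t)]
  [-t*exp(2*t), exp(2*t), t*exp(2*t)]
  [-t^2*exp(2*t)/2 - t*exp(2*t), t*exp(2*t), t^2*exp(2*t)/2 + t*exp(2*t) + exp(2*t)]

Strategy: write M = P · J · P⁻¹ where J is a Jordan canonical form, so e^{tM} = P · e^{tJ} · P⁻¹, and e^{tJ} can be computed block-by-block.

M has Jordan form
J =
  [2, 1, 0]
  [0, 2, 1]
  [0, 0, 2]
(up to reordering of blocks).

Per-block formulas:
  For a 3×3 Jordan block J_3(2): exp(t · J_3(2)) = e^(2t)·(I + t·N + (t^2/2)·N^2), where N is the 3×3 nilpotent shift.

After assembling e^{tJ} and conjugating by P, we get:

e^{tM} =
  [-t^2*exp(2*t)/2 - t*exp(2*t) + exp(2*t), t*exp(2*t), t^2*exp(2*t)/2 + t*exp(2*t)]
  [-t*exp(2*t), exp(2*t), t*exp(2*t)]
  [-t^2*exp(2*t)/2 - t*exp(2*t), t*exp(2*t), t^2*exp(2*t)/2 + t*exp(2*t) + exp(2*t)]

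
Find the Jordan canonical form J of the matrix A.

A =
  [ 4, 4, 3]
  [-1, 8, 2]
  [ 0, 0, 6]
J_3(6)

The characteristic polynomial is
  det(x·I − A) = x^3 - 18*x^2 + 108*x - 216 = (x - 6)^3

Eigenvalues and multiplicities (the geometric multiplicity of λ is n − rank(A − λI), which equals the number of Jordan blocks for λ):
  λ = 6: algebraic multiplicity = 3, geometric multiplicity = 1

Determining the block sizes for each eigenvalue:
  λ = 6: one block (gm = 1), so the single block has size am = 3 → block sizes [3]

Assembling the blocks gives a Jordan form
J =
  [6, 1, 0]
  [0, 6, 1]
  [0, 0, 6]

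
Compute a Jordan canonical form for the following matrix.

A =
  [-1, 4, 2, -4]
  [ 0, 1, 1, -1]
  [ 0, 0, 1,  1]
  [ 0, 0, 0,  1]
J_1(-1) ⊕ J_3(1)

The characteristic polynomial is
  det(x·I − A) = x^4 - 2*x^3 + 2*x - 1 = (x - 1)^3*(x + 1)

Eigenvalues and multiplicities (the geometric multiplicity of λ is n − rank(A − λI), which equals the number of Jordan blocks for λ):
  λ = -1: algebraic multiplicity = 1, geometric multiplicity = 1
  λ = 1: algebraic multiplicity = 3, geometric multiplicity = 1

Determining the block sizes for each eigenvalue:
  λ = -1: one block (gm = 1), so the single block has size am = 1 → block sizes [1]
  λ = 1: one block (gm = 1), so the single block has size am = 3 → block sizes [3]

Assembling the blocks gives a Jordan form
J =
  [-1, 0, 0, 0]
  [ 0, 1, 1, 0]
  [ 0, 0, 1, 1]
  [ 0, 0, 0, 1]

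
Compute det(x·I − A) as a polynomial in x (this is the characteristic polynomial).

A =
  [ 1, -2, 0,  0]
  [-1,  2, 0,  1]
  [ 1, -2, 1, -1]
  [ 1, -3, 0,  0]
x^4 - 4*x^3 + 6*x^2 - 4*x + 1

Expanding det(x·I − A) (e.g. by cofactor expansion or by noting that A is similar to its Jordan form J, which has the same characteristic polynomial as A) gives
  χ_A(x) = x^4 - 4*x^3 + 6*x^2 - 4*x + 1
which factors as (x - 1)^4. The eigenvalues (with algebraic multiplicities) are λ = 1 with multiplicity 4.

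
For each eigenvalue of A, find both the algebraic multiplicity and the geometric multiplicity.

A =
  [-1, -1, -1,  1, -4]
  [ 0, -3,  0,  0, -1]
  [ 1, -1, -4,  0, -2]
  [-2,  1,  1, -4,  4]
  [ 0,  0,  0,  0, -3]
λ = -3: alg = 5, geom = 2

Step 1 — factor the characteristic polynomial to read off the algebraic multiplicities:
  χ_A(x) = (x + 3)^5

Step 2 — compute geometric multiplicities via the rank-nullity identity g(λ) = n − rank(A − λI):
  rank(A − (-3)·I) = 3, so dim ker(A − (-3)·I) = n − 3 = 2

Summary:
  λ = -3: algebraic multiplicity = 5, geometric multiplicity = 2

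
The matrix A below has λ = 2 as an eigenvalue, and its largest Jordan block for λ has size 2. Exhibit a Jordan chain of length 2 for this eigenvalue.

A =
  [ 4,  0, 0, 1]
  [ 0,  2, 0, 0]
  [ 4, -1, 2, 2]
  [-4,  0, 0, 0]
A Jordan chain for λ = 2 of length 2:
v_1 = (2, 0, 4, -4)ᵀ
v_2 = (1, 0, 0, 0)ᵀ

Let N = A − (2)·I. We want v_2 with N^2 v_2 = 0 but N^1 v_2 ≠ 0; then v_{j-1} := N · v_j for j = 2, …, 2.

Pick v_2 = (1, 0, 0, 0)ᵀ.
Then v_1 = N · v_2 = (2, 0, 4, -4)ᵀ.

Sanity check: (A − (2)·I) v_1 = (0, 0, 0, 0)ᵀ = 0. ✓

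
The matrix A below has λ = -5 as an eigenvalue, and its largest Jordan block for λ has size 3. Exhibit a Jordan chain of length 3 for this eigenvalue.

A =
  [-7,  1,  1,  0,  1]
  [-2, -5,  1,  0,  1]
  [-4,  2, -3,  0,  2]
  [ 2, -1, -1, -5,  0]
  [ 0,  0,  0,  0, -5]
A Jordan chain for λ = -5 of length 3:
v_1 = (-2, 0, -4, 2, 0)ᵀ
v_2 = (-2, -2, -4, 2, 0)ᵀ
v_3 = (1, 0, 0, 0, 0)ᵀ

Let N = A − (-5)·I. We want v_3 with N^3 v_3 = 0 but N^2 v_3 ≠ 0; then v_{j-1} := N · v_j for j = 3, …, 2.

Pick v_3 = (1, 0, 0, 0, 0)ᵀ.
Then v_2 = N · v_3 = (-2, -2, -4, 2, 0)ᵀ.
Then v_1 = N · v_2 = (-2, 0, -4, 2, 0)ᵀ.

Sanity check: (A − (-5)·I) v_1 = (0, 0, 0, 0, 0)ᵀ = 0. ✓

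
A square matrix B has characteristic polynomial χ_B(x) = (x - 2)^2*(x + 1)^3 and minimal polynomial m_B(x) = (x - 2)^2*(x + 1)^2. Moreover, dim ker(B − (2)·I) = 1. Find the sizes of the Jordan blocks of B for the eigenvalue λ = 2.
Block sizes for λ = 2: [2]

Step 1 — from the characteristic polynomial, algebraic multiplicity of λ = 2 is 2. From dim ker(B − (2)·I) = 1, there are exactly 1 Jordan blocks for λ = 2.
Step 2 — from the minimal polynomial, the factor (x − 2)^2 tells us the largest block for λ = 2 has size 2.
Step 3 — with total size 2, 1 blocks, and largest block 2, the block sizes (in nonincreasing order) are [2].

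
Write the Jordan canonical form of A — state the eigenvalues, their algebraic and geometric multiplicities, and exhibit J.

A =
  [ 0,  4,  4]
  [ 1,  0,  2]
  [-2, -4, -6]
J_2(-2) ⊕ J_1(-2)

The characteristic polynomial is
  det(x·I − A) = x^3 + 6*x^2 + 12*x + 8 = (x + 2)^3

Eigenvalues and multiplicities (the geometric multiplicity of λ is n − rank(A − λI), which equals the number of Jordan blocks for λ):
  λ = -2: algebraic multiplicity = 3, geometric multiplicity = 2

Determining the block sizes for each eigenvalue:
  λ = -2: 2 blocks summing to 3 forces exactly one block of size 2 and the rest size 1 → block sizes [2, 1]

Assembling the blocks gives a Jordan form
J =
  [-2,  1,  0]
  [ 0, -2,  0]
  [ 0,  0, -2]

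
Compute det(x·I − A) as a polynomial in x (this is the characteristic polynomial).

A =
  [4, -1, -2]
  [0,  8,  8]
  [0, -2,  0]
x^3 - 12*x^2 + 48*x - 64

Expanding det(x·I − A) (e.g. by cofactor expansion or by noting that A is similar to its Jordan form J, which has the same characteristic polynomial as A) gives
  χ_A(x) = x^3 - 12*x^2 + 48*x - 64
which factors as (x - 4)^3. The eigenvalues (with algebraic multiplicities) are λ = 4 with multiplicity 3.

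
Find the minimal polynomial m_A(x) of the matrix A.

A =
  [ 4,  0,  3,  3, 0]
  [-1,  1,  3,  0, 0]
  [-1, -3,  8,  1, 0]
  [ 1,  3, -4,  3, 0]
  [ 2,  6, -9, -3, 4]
x^2 - 8*x + 16

The characteristic polynomial is χ_A(x) = (x - 4)^5, so the eigenvalues are known. The minimal polynomial is
  m_A(x) = Π_λ (x − λ)^{k_λ}
where k_λ is the size of the *largest* Jordan block for λ (equivalently, the smallest k with (A − λI)^k v = 0 for every generalised eigenvector v of λ).

  λ = 4: largest Jordan block has size 2, contributing (x − 4)^2

So m_A(x) = (x - 4)^2 = x^2 - 8*x + 16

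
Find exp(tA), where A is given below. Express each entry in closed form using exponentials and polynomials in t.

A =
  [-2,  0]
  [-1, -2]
e^{tA} =
  [exp(-2*t), 0]
  [-t*exp(-2*t), exp(-2*t)]

Strategy: write A = P · J · P⁻¹ where J is a Jordan canonical form, so e^{tA} = P · e^{tJ} · P⁻¹, and e^{tJ} can be computed block-by-block.

A has Jordan form
J =
  [-2,  1]
  [ 0, -2]
(up to reordering of blocks).

Per-block formulas:
  For a 2×2 Jordan block J_2(-2): exp(t · J_2(-2)) = e^(-2t)·(I + t·N), where N is the 2×2 nilpotent shift.

After assembling e^{tJ} and conjugating by P, we get:

e^{tA} =
  [exp(-2*t), 0]
  [-t*exp(-2*t), exp(-2*t)]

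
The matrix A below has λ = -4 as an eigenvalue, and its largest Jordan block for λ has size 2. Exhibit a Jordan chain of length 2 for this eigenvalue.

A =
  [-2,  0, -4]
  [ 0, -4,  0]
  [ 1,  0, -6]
A Jordan chain for λ = -4 of length 2:
v_1 = (2, 0, 1)ᵀ
v_2 = (1, 0, 0)ᵀ

Let N = A − (-4)·I. We want v_2 with N^2 v_2 = 0 but N^1 v_2 ≠ 0; then v_{j-1} := N · v_j for j = 2, …, 2.

Pick v_2 = (1, 0, 0)ᵀ.
Then v_1 = N · v_2 = (2, 0, 1)ᵀ.

Sanity check: (A − (-4)·I) v_1 = (0, 0, 0)ᵀ = 0. ✓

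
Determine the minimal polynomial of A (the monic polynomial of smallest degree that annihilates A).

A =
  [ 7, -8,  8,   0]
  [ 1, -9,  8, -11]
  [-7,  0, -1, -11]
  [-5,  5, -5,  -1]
x^3 + 3*x^2 + 3*x + 1

The characteristic polynomial is χ_A(x) = (x + 1)^4, so the eigenvalues are known. The minimal polynomial is
  m_A(x) = Π_λ (x − λ)^{k_λ}
where k_λ is the size of the *largest* Jordan block for λ (equivalently, the smallest k with (A − λI)^k v = 0 for every generalised eigenvector v of λ).

  λ = -1: largest Jordan block has size 3, contributing (x + 1)^3

So m_A(x) = (x + 1)^3 = x^3 + 3*x^2 + 3*x + 1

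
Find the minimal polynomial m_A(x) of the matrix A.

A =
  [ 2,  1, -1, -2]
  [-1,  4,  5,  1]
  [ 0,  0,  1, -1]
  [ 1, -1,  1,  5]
x^3 - 9*x^2 + 27*x - 27

The characteristic polynomial is χ_A(x) = (x - 3)^4, so the eigenvalues are known. The minimal polynomial is
  m_A(x) = Π_λ (x − λ)^{k_λ}
where k_λ is the size of the *largest* Jordan block for λ (equivalently, the smallest k with (A − λI)^k v = 0 for every generalised eigenvector v of λ).

  λ = 3: largest Jordan block has size 3, contributing (x − 3)^3

So m_A(x) = (x - 3)^3 = x^3 - 9*x^2 + 27*x - 27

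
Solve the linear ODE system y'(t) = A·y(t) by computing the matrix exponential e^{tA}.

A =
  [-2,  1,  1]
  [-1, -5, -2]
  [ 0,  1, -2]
e^{tA} =
  [t*exp(-3*t) + exp(-3*t), t*exp(-3*t), t*exp(-3*t)]
  [t^2*exp(-3*t)/2 - t*exp(-3*t), t^2*exp(-3*t)/2 - 2*t*exp(-3*t) + exp(-3*t), t^2*exp(-3*t)/2 - 2*t*exp(-3*t)]
  [-t^2*exp(-3*t)/2, -t^2*exp(-3*t)/2 + t*exp(-3*t), -t^2*exp(-3*t)/2 + t*exp(-3*t) + exp(-3*t)]

Strategy: write A = P · J · P⁻¹ where J is a Jordan canonical form, so e^{tA} = P · e^{tJ} · P⁻¹, and e^{tJ} can be computed block-by-block.

A has Jordan form
J =
  [-3,  1,  0]
  [ 0, -3,  1]
  [ 0,  0, -3]
(up to reordering of blocks).

Per-block formulas:
  For a 3×3 Jordan block J_3(-3): exp(t · J_3(-3)) = e^(-3t)·(I + t·N + (t^2/2)·N^2), where N is the 3×3 nilpotent shift.

After assembling e^{tJ} and conjugating by P, we get:

e^{tA} =
  [t*exp(-3*t) + exp(-3*t), t*exp(-3*t), t*exp(-3*t)]
  [t^2*exp(-3*t)/2 - t*exp(-3*t), t^2*exp(-3*t)/2 - 2*t*exp(-3*t) + exp(-3*t), t^2*exp(-3*t)/2 - 2*t*exp(-3*t)]
  [-t^2*exp(-3*t)/2, -t^2*exp(-3*t)/2 + t*exp(-3*t), -t^2*exp(-3*t)/2 + t*exp(-3*t) + exp(-3*t)]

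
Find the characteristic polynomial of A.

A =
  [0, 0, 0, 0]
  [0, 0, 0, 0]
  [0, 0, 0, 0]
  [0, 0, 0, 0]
x^4

Expanding det(x·I − A) (e.g. by cofactor expansion or by noting that A is similar to its Jordan form J, which has the same characteristic polynomial as A) gives
  χ_A(x) = x^4
which factors as x^4. The eigenvalues (with algebraic multiplicities) are λ = 0 with multiplicity 4.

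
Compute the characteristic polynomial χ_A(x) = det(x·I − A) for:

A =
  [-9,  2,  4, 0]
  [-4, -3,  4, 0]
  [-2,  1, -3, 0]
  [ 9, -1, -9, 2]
x^4 + 13*x^3 + 45*x^2 - 25*x - 250

Expanding det(x·I − A) (e.g. by cofactor expansion or by noting that A is similar to its Jordan form J, which has the same characteristic polynomial as A) gives
  χ_A(x) = x^4 + 13*x^3 + 45*x^2 - 25*x - 250
which factors as (x - 2)*(x + 5)^3. The eigenvalues (with algebraic multiplicities) are λ = -5 with multiplicity 3, λ = 2 with multiplicity 1.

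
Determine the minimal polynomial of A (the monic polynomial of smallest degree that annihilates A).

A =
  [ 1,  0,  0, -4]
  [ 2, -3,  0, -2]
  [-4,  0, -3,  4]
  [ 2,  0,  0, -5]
x^2 + 4*x + 3

The characteristic polynomial is χ_A(x) = (x + 1)*(x + 3)^3, so the eigenvalues are known. The minimal polynomial is
  m_A(x) = Π_λ (x − λ)^{k_λ}
where k_λ is the size of the *largest* Jordan block for λ (equivalently, the smallest k with (A − λI)^k v = 0 for every generalised eigenvector v of λ).

  λ = -3: largest Jordan block has size 1, contributing (x + 3)
  λ = -1: largest Jordan block has size 1, contributing (x + 1)

So m_A(x) = (x + 1)*(x + 3) = x^2 + 4*x + 3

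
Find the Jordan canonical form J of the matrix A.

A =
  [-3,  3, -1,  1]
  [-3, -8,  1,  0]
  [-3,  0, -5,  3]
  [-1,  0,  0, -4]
J_3(-5) ⊕ J_1(-5)

The characteristic polynomial is
  det(x·I − A) = x^4 + 20*x^3 + 150*x^2 + 500*x + 625 = (x + 5)^4

Eigenvalues and multiplicities (the geometric multiplicity of λ is n − rank(A − λI), which equals the number of Jordan blocks for λ):
  λ = -5: algebraic multiplicity = 4, geometric multiplicity = 2

Determining the block sizes for each eigenvalue:
  λ = -5: with am = 4 and gm = 2, the partition is not yet determined (e.g. several partitions of 4 into 2 parts exist). Let N = A − (-5)·I. Computing rank(N^1) = 2, rank(N^2) = 1, rank(N^3) = 0; the number of blocks of size ≥ j is rank(N^{j−1}) − rank(N^j), giving [2, 1, 1]. So we have 1 block(s) of size 3, 1 block(s) of size 1 → block sizes [3, 1]

Assembling the blocks gives a Jordan form
J =
  [-5,  1,  0,  0]
  [ 0, -5,  1,  0]
  [ 0,  0, -5,  0]
  [ 0,  0,  0, -5]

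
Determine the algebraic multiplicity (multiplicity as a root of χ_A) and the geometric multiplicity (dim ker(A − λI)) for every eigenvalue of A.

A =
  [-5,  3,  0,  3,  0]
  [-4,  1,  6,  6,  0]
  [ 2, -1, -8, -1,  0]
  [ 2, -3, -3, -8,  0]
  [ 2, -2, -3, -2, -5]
λ = -5: alg = 5, geom = 3

Step 1 — factor the characteristic polynomial to read off the algebraic multiplicities:
  χ_A(x) = (x + 5)^5

Step 2 — compute geometric multiplicities via the rank-nullity identity g(λ) = n − rank(A − λI):
  rank(A − (-5)·I) = 2, so dim ker(A − (-5)·I) = n − 2 = 3

Summary:
  λ = -5: algebraic multiplicity = 5, geometric multiplicity = 3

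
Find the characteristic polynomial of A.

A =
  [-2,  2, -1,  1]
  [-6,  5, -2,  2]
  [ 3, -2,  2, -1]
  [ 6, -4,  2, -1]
x^4 - 4*x^3 + 6*x^2 - 4*x + 1

Expanding det(x·I − A) (e.g. by cofactor expansion or by noting that A is similar to its Jordan form J, which has the same characteristic polynomial as A) gives
  χ_A(x) = x^4 - 4*x^3 + 6*x^2 - 4*x + 1
which factors as (x - 1)^4. The eigenvalues (with algebraic multiplicities) are λ = 1 with multiplicity 4.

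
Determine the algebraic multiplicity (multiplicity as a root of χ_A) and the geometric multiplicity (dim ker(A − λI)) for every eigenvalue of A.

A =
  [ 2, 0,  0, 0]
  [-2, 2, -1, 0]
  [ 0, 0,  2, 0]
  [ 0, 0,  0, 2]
λ = 2: alg = 4, geom = 3

Step 1 — factor the characteristic polynomial to read off the algebraic multiplicities:
  χ_A(x) = (x - 2)^4

Step 2 — compute geometric multiplicities via the rank-nullity identity g(λ) = n − rank(A − λI):
  rank(A − (2)·I) = 1, so dim ker(A − (2)·I) = n − 1 = 3

Summary:
  λ = 2: algebraic multiplicity = 4, geometric multiplicity = 3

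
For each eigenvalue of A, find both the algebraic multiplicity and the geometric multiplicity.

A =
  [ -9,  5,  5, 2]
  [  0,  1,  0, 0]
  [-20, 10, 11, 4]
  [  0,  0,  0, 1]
λ = 1: alg = 4, geom = 3

Step 1 — factor the characteristic polynomial to read off the algebraic multiplicities:
  χ_A(x) = (x - 1)^4

Step 2 — compute geometric multiplicities via the rank-nullity identity g(λ) = n − rank(A − λI):
  rank(A − (1)·I) = 1, so dim ker(A − (1)·I) = n − 1 = 3

Summary:
  λ = 1: algebraic multiplicity = 4, geometric multiplicity = 3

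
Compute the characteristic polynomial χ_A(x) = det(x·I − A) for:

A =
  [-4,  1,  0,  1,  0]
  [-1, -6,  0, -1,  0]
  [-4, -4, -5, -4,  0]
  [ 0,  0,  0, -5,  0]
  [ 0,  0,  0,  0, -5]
x^5 + 25*x^4 + 250*x^3 + 1250*x^2 + 3125*x + 3125

Expanding det(x·I − A) (e.g. by cofactor expansion or by noting that A is similar to its Jordan form J, which has the same characteristic polynomial as A) gives
  χ_A(x) = x^5 + 25*x^4 + 250*x^3 + 1250*x^2 + 3125*x + 3125
which factors as (x + 5)^5. The eigenvalues (with algebraic multiplicities) are λ = -5 with multiplicity 5.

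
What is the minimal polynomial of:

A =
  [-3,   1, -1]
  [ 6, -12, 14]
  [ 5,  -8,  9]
x^3 + 6*x^2 + 12*x + 8

The characteristic polynomial is χ_A(x) = (x + 2)^3, so the eigenvalues are known. The minimal polynomial is
  m_A(x) = Π_λ (x − λ)^{k_λ}
where k_λ is the size of the *largest* Jordan block for λ (equivalently, the smallest k with (A − λI)^k v = 0 for every generalised eigenvector v of λ).

  λ = -2: largest Jordan block has size 3, contributing (x + 2)^3

So m_A(x) = (x + 2)^3 = x^3 + 6*x^2 + 12*x + 8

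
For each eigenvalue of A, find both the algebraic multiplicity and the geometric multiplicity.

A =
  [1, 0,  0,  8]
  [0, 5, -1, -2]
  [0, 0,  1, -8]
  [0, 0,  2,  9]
λ = 1: alg = 1, geom = 1; λ = 5: alg = 3, geom = 2

Step 1 — factor the characteristic polynomial to read off the algebraic multiplicities:
  χ_A(x) = (x - 5)^3*(x - 1)

Step 2 — compute geometric multiplicities via the rank-nullity identity g(λ) = n − rank(A − λI):
  rank(A − (1)·I) = 3, so dim ker(A − (1)·I) = n − 3 = 1
  rank(A − (5)·I) = 2, so dim ker(A − (5)·I) = n − 2 = 2

Summary:
  λ = 1: algebraic multiplicity = 1, geometric multiplicity = 1
  λ = 5: algebraic multiplicity = 3, geometric multiplicity = 2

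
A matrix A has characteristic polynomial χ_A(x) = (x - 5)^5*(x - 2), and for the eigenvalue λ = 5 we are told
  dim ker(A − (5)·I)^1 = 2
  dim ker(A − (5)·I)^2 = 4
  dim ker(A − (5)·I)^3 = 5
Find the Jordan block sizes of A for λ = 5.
Block sizes for λ = 5: [3, 2]

From the dimensions of kernels of powers, the number of Jordan blocks of size at least j is d_j − d_{j−1} where d_j = dim ker(N^j) (with d_0 = 0). Computing the differences gives [2, 2, 1].
The number of blocks of size exactly k is (#blocks of size ≥ k) − (#blocks of size ≥ k + 1), so the partition is: 1 block(s) of size 2, 1 block(s) of size 3.
In nonincreasing order the block sizes are [3, 2].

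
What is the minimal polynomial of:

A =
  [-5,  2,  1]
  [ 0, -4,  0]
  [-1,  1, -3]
x^3 + 12*x^2 + 48*x + 64

The characteristic polynomial is χ_A(x) = (x + 4)^3, so the eigenvalues are known. The minimal polynomial is
  m_A(x) = Π_λ (x − λ)^{k_λ}
where k_λ is the size of the *largest* Jordan block for λ (equivalently, the smallest k with (A − λI)^k v = 0 for every generalised eigenvector v of λ).

  λ = -4: largest Jordan block has size 3, contributing (x + 4)^3

So m_A(x) = (x + 4)^3 = x^3 + 12*x^2 + 48*x + 64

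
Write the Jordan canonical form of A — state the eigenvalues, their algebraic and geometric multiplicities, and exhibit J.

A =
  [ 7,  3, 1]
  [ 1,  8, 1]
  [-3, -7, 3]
J_3(6)

The characteristic polynomial is
  det(x·I − A) = x^3 - 18*x^2 + 108*x - 216 = (x - 6)^3

Eigenvalues and multiplicities (the geometric multiplicity of λ is n − rank(A − λI), which equals the number of Jordan blocks for λ):
  λ = 6: algebraic multiplicity = 3, geometric multiplicity = 1

Determining the block sizes for each eigenvalue:
  λ = 6: one block (gm = 1), so the single block has size am = 3 → block sizes [3]

Assembling the blocks gives a Jordan form
J =
  [6, 1, 0]
  [0, 6, 1]
  [0, 0, 6]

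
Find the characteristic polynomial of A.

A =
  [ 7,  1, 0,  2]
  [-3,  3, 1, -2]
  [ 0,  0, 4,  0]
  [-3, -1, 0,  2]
x^4 - 16*x^3 + 96*x^2 - 256*x + 256

Expanding det(x·I − A) (e.g. by cofactor expansion or by noting that A is similar to its Jordan form J, which has the same characteristic polynomial as A) gives
  χ_A(x) = x^4 - 16*x^3 + 96*x^2 - 256*x + 256
which factors as (x - 4)^4. The eigenvalues (with algebraic multiplicities) are λ = 4 with multiplicity 4.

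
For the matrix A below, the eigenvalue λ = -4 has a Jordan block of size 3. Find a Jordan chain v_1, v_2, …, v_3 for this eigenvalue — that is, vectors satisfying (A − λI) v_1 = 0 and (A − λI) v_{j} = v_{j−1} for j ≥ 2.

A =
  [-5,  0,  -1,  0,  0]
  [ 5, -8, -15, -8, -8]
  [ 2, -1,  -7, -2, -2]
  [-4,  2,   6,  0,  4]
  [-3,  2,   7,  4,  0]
A Jordan chain for λ = -4 of length 3:
v_1 = (-1, 1, 1, -2, -1)ᵀ
v_2 = (-1, 5, 2, -4, -3)ᵀ
v_3 = (1, 0, 0, 0, 0)ᵀ

Let N = A − (-4)·I. We want v_3 with N^3 v_3 = 0 but N^2 v_3 ≠ 0; then v_{j-1} := N · v_j for j = 3, …, 2.

Pick v_3 = (1, 0, 0, 0, 0)ᵀ.
Then v_2 = N · v_3 = (-1, 5, 2, -4, -3)ᵀ.
Then v_1 = N · v_2 = (-1, 1, 1, -2, -1)ᵀ.

Sanity check: (A − (-4)·I) v_1 = (0, 0, 0, 0, 0)ᵀ = 0. ✓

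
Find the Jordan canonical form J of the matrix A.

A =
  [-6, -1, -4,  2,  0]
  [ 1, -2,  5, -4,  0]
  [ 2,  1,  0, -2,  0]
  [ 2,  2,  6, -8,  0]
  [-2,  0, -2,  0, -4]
J_3(-4) ⊕ J_1(-4) ⊕ J_1(-4)

The characteristic polynomial is
  det(x·I − A) = x^5 + 20*x^4 + 160*x^3 + 640*x^2 + 1280*x + 1024 = (x + 4)^5

Eigenvalues and multiplicities (the geometric multiplicity of λ is n − rank(A − λI), which equals the number of Jordan blocks for λ):
  λ = -4: algebraic multiplicity = 5, geometric multiplicity = 3

Determining the block sizes for each eigenvalue:
  λ = -4: with am = 5 and gm = 3, the partition is not yet determined (e.g. several partitions of 5 into 3 parts exist). Let N = A − (-4)·I. Computing rank(N^1) = 2, rank(N^2) = 1, rank(N^3) = 0; the number of blocks of size ≥ j is rank(N^{j−1}) − rank(N^j), giving [3, 1, 1]. So we have 1 block(s) of size 3, 2 block(s) of size 1 → block sizes [3, 1, 1]

Assembling the blocks gives a Jordan form
J =
  [-4,  1,  0,  0,  0]
  [ 0, -4,  1,  0,  0]
  [ 0,  0, -4,  0,  0]
  [ 0,  0,  0, -4,  0]
  [ 0,  0,  0,  0, -4]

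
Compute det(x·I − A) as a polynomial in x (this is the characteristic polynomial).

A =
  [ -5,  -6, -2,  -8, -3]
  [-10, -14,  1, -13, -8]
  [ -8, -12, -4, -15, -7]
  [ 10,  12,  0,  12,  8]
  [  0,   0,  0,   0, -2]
x^5 + 13*x^4 + 64*x^3 + 152*x^2 + 176*x + 80

Expanding det(x·I − A) (e.g. by cofactor expansion or by noting that A is similar to its Jordan form J, which has the same characteristic polynomial as A) gives
  χ_A(x) = x^5 + 13*x^4 + 64*x^3 + 152*x^2 + 176*x + 80
which factors as (x + 2)^4*(x + 5). The eigenvalues (with algebraic multiplicities) are λ = -5 with multiplicity 1, λ = -2 with multiplicity 4.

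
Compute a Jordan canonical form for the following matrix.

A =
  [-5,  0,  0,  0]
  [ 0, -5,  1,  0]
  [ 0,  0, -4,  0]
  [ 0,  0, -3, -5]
J_1(-5) ⊕ J_1(-5) ⊕ J_1(-5) ⊕ J_1(-4)

The characteristic polynomial is
  det(x·I − A) = x^4 + 19*x^3 + 135*x^2 + 425*x + 500 = (x + 4)*(x + 5)^3

Eigenvalues and multiplicities (the geometric multiplicity of λ is n − rank(A − λI), which equals the number of Jordan blocks for λ):
  λ = -5: algebraic multiplicity = 3, geometric multiplicity = 3
  λ = -4: algebraic multiplicity = 1, geometric multiplicity = 1

Determining the block sizes for each eigenvalue:
  λ = -5: gm = am = 3, so every block has size 1 → block sizes [1, 1, 1]
  λ = -4: one block (gm = 1), so the single block has size am = 1 → block sizes [1]

Assembling the blocks gives a Jordan form
J =
  [-5,  0,  0,  0]
  [ 0, -5,  0,  0]
  [ 0,  0, -5,  0]
  [ 0,  0,  0, -4]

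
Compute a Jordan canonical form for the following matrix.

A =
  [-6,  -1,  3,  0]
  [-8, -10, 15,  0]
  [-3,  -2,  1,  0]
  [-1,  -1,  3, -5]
J_3(-5) ⊕ J_1(-5)

The characteristic polynomial is
  det(x·I − A) = x^4 + 20*x^3 + 150*x^2 + 500*x + 625 = (x + 5)^4

Eigenvalues and multiplicities (the geometric multiplicity of λ is n − rank(A − λI), which equals the number of Jordan blocks for λ):
  λ = -5: algebraic multiplicity = 4, geometric multiplicity = 2

Determining the block sizes for each eigenvalue:
  λ = -5: with am = 4 and gm = 2, the partition is not yet determined (e.g. several partitions of 4 into 2 parts exist). Let N = A − (-5)·I. Computing rank(N^1) = 2, rank(N^2) = 1, rank(N^3) = 0; the number of blocks of size ≥ j is rank(N^{j−1}) − rank(N^j), giving [2, 1, 1]. So we have 1 block(s) of size 3, 1 block(s) of size 1 → block sizes [3, 1]

Assembling the blocks gives a Jordan form
J =
  [-5,  1,  0,  0]
  [ 0, -5,  1,  0]
  [ 0,  0, -5,  0]
  [ 0,  0,  0, -5]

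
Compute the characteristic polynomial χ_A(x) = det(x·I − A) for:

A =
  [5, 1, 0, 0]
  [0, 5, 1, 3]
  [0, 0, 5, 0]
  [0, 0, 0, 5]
x^4 - 20*x^3 + 150*x^2 - 500*x + 625

Expanding det(x·I − A) (e.g. by cofactor expansion or by noting that A is similar to its Jordan form J, which has the same characteristic polynomial as A) gives
  χ_A(x) = x^4 - 20*x^3 + 150*x^2 - 500*x + 625
which factors as (x - 5)^4. The eigenvalues (with algebraic multiplicities) are λ = 5 with multiplicity 4.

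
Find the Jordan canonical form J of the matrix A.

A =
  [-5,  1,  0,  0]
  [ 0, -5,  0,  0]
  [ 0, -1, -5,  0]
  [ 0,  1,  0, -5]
J_2(-5) ⊕ J_1(-5) ⊕ J_1(-5)

The characteristic polynomial is
  det(x·I − A) = x^4 + 20*x^3 + 150*x^2 + 500*x + 625 = (x + 5)^4

Eigenvalues and multiplicities (the geometric multiplicity of λ is n − rank(A − λI), which equals the number of Jordan blocks for λ):
  λ = -5: algebraic multiplicity = 4, geometric multiplicity = 3

Determining the block sizes for each eigenvalue:
  λ = -5: 3 blocks summing to 4 forces exactly one block of size 2 and the rest size 1 → block sizes [2, 1, 1]

Assembling the blocks gives a Jordan form
J =
  [-5,  1,  0,  0]
  [ 0, -5,  0,  0]
  [ 0,  0, -5,  0]
  [ 0,  0,  0, -5]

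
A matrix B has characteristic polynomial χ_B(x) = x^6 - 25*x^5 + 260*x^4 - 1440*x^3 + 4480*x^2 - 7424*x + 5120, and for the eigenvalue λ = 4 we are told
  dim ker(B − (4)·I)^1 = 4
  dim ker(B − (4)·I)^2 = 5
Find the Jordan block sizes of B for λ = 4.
Block sizes for λ = 4: [2, 1, 1, 1]

From the dimensions of kernels of powers, the number of Jordan blocks of size at least j is d_j − d_{j−1} where d_j = dim ker(N^j) (with d_0 = 0). Computing the differences gives [4, 1].
The number of blocks of size exactly k is (#blocks of size ≥ k) − (#blocks of size ≥ k + 1), so the partition is: 3 block(s) of size 1, 1 block(s) of size 2.
In nonincreasing order the block sizes are [2, 1, 1, 1].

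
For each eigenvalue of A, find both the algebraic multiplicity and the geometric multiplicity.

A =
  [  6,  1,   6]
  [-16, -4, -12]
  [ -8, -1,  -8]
λ = -2: alg = 3, geom = 2

Step 1 — factor the characteristic polynomial to read off the algebraic multiplicities:
  χ_A(x) = (x + 2)^3

Step 2 — compute geometric multiplicities via the rank-nullity identity g(λ) = n − rank(A − λI):
  rank(A − (-2)·I) = 1, so dim ker(A − (-2)·I) = n − 1 = 2

Summary:
  λ = -2: algebraic multiplicity = 3, geometric multiplicity = 2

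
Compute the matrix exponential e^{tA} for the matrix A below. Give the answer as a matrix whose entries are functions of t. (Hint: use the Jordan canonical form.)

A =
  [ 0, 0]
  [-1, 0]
e^{tA} =
  [1, 0]
  [-t, 1]

Strategy: write A = P · J · P⁻¹ where J is a Jordan canonical form, so e^{tA} = P · e^{tJ} · P⁻¹, and e^{tJ} can be computed block-by-block.

A has Jordan form
J =
  [0, 1]
  [0, 0]
(up to reordering of blocks).

Per-block formulas:
  For a 2×2 Jordan block J_2(0): exp(t · J_2(0)) = e^(0t)·(I + t·N), where N is the 2×2 nilpotent shift.

After assembling e^{tJ} and conjugating by P, we get:

e^{tA} =
  [1, 0]
  [-t, 1]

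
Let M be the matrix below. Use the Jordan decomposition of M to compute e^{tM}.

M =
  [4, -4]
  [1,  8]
e^{tM} =
  [-2*t*exp(6*t) + exp(6*t), -4*t*exp(6*t)]
  [t*exp(6*t), 2*t*exp(6*t) + exp(6*t)]

Strategy: write M = P · J · P⁻¹ where J is a Jordan canonical form, so e^{tM} = P · e^{tJ} · P⁻¹, and e^{tJ} can be computed block-by-block.

M has Jordan form
J =
  [6, 1]
  [0, 6]
(up to reordering of blocks).

Per-block formulas:
  For a 2×2 Jordan block J_2(6): exp(t · J_2(6)) = e^(6t)·(I + t·N), where N is the 2×2 nilpotent shift.

After assembling e^{tJ} and conjugating by P, we get:

e^{tM} =
  [-2*t*exp(6*t) + exp(6*t), -4*t*exp(6*t)]
  [t*exp(6*t), 2*t*exp(6*t) + exp(6*t)]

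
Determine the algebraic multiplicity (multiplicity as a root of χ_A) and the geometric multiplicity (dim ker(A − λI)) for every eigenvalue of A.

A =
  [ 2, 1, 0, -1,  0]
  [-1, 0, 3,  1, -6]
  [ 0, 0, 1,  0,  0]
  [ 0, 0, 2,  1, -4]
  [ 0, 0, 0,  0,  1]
λ = 1: alg = 5, geom = 3

Step 1 — factor the characteristic polynomial to read off the algebraic multiplicities:
  χ_A(x) = (x - 1)^5

Step 2 — compute geometric multiplicities via the rank-nullity identity g(λ) = n − rank(A − λI):
  rank(A − (1)·I) = 2, so dim ker(A − (1)·I) = n − 2 = 3

Summary:
  λ = 1: algebraic multiplicity = 5, geometric multiplicity = 3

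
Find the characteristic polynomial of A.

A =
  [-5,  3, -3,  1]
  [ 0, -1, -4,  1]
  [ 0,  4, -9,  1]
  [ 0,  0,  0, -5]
x^4 + 20*x^3 + 150*x^2 + 500*x + 625

Expanding det(x·I − A) (e.g. by cofactor expansion or by noting that A is similar to its Jordan form J, which has the same characteristic polynomial as A) gives
  χ_A(x) = x^4 + 20*x^3 + 150*x^2 + 500*x + 625
which factors as (x + 5)^4. The eigenvalues (with algebraic multiplicities) are λ = -5 with multiplicity 4.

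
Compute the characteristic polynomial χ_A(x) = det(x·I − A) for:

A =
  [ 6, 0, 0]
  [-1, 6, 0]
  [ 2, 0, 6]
x^3 - 18*x^2 + 108*x - 216

Expanding det(x·I − A) (e.g. by cofactor expansion or by noting that A is similar to its Jordan form J, which has the same characteristic polynomial as A) gives
  χ_A(x) = x^3 - 18*x^2 + 108*x - 216
which factors as (x - 6)^3. The eigenvalues (with algebraic multiplicities) are λ = 6 with multiplicity 3.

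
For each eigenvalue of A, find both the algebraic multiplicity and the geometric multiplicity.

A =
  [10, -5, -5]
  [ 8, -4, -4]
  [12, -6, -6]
λ = 0: alg = 3, geom = 2

Step 1 — factor the characteristic polynomial to read off the algebraic multiplicities:
  χ_A(x) = x^3

Step 2 — compute geometric multiplicities via the rank-nullity identity g(λ) = n − rank(A − λI):
  rank(A − (0)·I) = 1, so dim ker(A − (0)·I) = n − 1 = 2

Summary:
  λ = 0: algebraic multiplicity = 3, geometric multiplicity = 2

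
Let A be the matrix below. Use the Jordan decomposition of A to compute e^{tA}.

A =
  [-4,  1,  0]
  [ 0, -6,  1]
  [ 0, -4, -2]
e^{tA} =
  [exp(-4*t), -t^2*exp(-4*t) + t*exp(-4*t), t^2*exp(-4*t)/2]
  [0, -2*t*exp(-4*t) + exp(-4*t), t*exp(-4*t)]
  [0, -4*t*exp(-4*t), 2*t*exp(-4*t) + exp(-4*t)]

Strategy: write A = P · J · P⁻¹ where J is a Jordan canonical form, so e^{tA} = P · e^{tJ} · P⁻¹, and e^{tJ} can be computed block-by-block.

A has Jordan form
J =
  [-4,  1,  0]
  [ 0, -4,  1]
  [ 0,  0, -4]
(up to reordering of blocks).

Per-block formulas:
  For a 3×3 Jordan block J_3(-4): exp(t · J_3(-4)) = e^(-4t)·(I + t·N + (t^2/2)·N^2), where N is the 3×3 nilpotent shift.

After assembling e^{tJ} and conjugating by P, we get:

e^{tA} =
  [exp(-4*t), -t^2*exp(-4*t) + t*exp(-4*t), t^2*exp(-4*t)/2]
  [0, -2*t*exp(-4*t) + exp(-4*t), t*exp(-4*t)]
  [0, -4*t*exp(-4*t), 2*t*exp(-4*t) + exp(-4*t)]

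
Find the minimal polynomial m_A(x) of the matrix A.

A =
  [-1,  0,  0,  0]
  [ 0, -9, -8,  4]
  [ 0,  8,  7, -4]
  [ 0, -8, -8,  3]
x^2 - 2*x - 3

The characteristic polynomial is χ_A(x) = (x - 3)*(x + 1)^3, so the eigenvalues are known. The minimal polynomial is
  m_A(x) = Π_λ (x − λ)^{k_λ}
where k_λ is the size of the *largest* Jordan block for λ (equivalently, the smallest k with (A − λI)^k v = 0 for every generalised eigenvector v of λ).

  λ = -1: largest Jordan block has size 1, contributing (x + 1)
  λ = 3: largest Jordan block has size 1, contributing (x − 3)

So m_A(x) = (x - 3)*(x + 1) = x^2 - 2*x - 3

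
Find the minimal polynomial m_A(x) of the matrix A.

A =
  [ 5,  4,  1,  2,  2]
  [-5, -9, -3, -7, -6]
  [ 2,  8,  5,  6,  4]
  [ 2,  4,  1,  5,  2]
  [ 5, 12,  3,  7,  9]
x^2 - 6*x + 9

The characteristic polynomial is χ_A(x) = (x - 3)^5, so the eigenvalues are known. The minimal polynomial is
  m_A(x) = Π_λ (x − λ)^{k_λ}
where k_λ is the size of the *largest* Jordan block for λ (equivalently, the smallest k with (A − λI)^k v = 0 for every generalised eigenvector v of λ).

  λ = 3: largest Jordan block has size 2, contributing (x − 3)^2

So m_A(x) = (x - 3)^2 = x^2 - 6*x + 9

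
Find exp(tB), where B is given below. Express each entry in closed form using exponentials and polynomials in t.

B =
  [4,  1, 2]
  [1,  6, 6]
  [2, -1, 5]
e^{tB} =
  [3*t^2*exp(5*t) - t*exp(5*t) + exp(5*t), -t^2*exp(5*t) + t*exp(5*t), 2*t^2*exp(5*t) + 2*t*exp(5*t)]
  [6*t^2*exp(5*t) + t*exp(5*t), -2*t^2*exp(5*t) + t*exp(5*t) + exp(5*t), 4*t^2*exp(5*t) + 6*t*exp(5*t)]
  [-3*t^2*exp(5*t)/2 + 2*t*exp(5*t), t^2*exp(5*t)/2 - t*exp(5*t), -t^2*exp(5*t) + exp(5*t)]

Strategy: write B = P · J · P⁻¹ where J is a Jordan canonical form, so e^{tB} = P · e^{tJ} · P⁻¹, and e^{tJ} can be computed block-by-block.

B has Jordan form
J =
  [5, 1, 0]
  [0, 5, 1]
  [0, 0, 5]
(up to reordering of blocks).

Per-block formulas:
  For a 3×3 Jordan block J_3(5): exp(t · J_3(5)) = e^(5t)·(I + t·N + (t^2/2)·N^2), where N is the 3×3 nilpotent shift.

After assembling e^{tJ} and conjugating by P, we get:

e^{tB} =
  [3*t^2*exp(5*t) - t*exp(5*t) + exp(5*t), -t^2*exp(5*t) + t*exp(5*t), 2*t^2*exp(5*t) + 2*t*exp(5*t)]
  [6*t^2*exp(5*t) + t*exp(5*t), -2*t^2*exp(5*t) + t*exp(5*t) + exp(5*t), 4*t^2*exp(5*t) + 6*t*exp(5*t)]
  [-3*t^2*exp(5*t)/2 + 2*t*exp(5*t), t^2*exp(5*t)/2 - t*exp(5*t), -t^2*exp(5*t) + exp(5*t)]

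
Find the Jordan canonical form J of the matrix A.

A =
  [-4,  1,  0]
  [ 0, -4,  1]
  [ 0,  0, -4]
J_3(-4)

The characteristic polynomial is
  det(x·I − A) = x^3 + 12*x^2 + 48*x + 64 = (x + 4)^3

Eigenvalues and multiplicities (the geometric multiplicity of λ is n − rank(A − λI), which equals the number of Jordan blocks for λ):
  λ = -4: algebraic multiplicity = 3, geometric multiplicity = 1

Determining the block sizes for each eigenvalue:
  λ = -4: one block (gm = 1), so the single block has size am = 3 → block sizes [3]

Assembling the blocks gives a Jordan form
J =
  [-4,  1,  0]
  [ 0, -4,  1]
  [ 0,  0, -4]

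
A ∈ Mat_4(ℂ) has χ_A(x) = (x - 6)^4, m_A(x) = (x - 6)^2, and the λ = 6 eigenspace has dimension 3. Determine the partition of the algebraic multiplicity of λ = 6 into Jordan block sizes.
Block sizes for λ = 6: [2, 1, 1]

Step 1 — from the characteristic polynomial, algebraic multiplicity of λ = 6 is 4. From dim ker(A − (6)·I) = 3, there are exactly 3 Jordan blocks for λ = 6.
Step 2 — from the minimal polynomial, the factor (x − 6)^2 tells us the largest block for λ = 6 has size 2.
Step 3 — with total size 4, 3 blocks, and largest block 2, the block sizes (in nonincreasing order) are [2, 1, 1].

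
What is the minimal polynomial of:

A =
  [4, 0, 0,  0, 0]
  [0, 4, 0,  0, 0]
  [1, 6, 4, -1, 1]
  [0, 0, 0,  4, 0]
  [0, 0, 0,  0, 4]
x^2 - 8*x + 16

The characteristic polynomial is χ_A(x) = (x - 4)^5, so the eigenvalues are known. The minimal polynomial is
  m_A(x) = Π_λ (x − λ)^{k_λ}
where k_λ is the size of the *largest* Jordan block for λ (equivalently, the smallest k with (A − λI)^k v = 0 for every generalised eigenvector v of λ).

  λ = 4: largest Jordan block has size 2, contributing (x − 4)^2

So m_A(x) = (x - 4)^2 = x^2 - 8*x + 16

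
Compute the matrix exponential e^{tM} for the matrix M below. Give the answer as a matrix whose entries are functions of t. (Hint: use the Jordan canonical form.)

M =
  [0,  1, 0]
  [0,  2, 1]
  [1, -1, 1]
e^{tM} =
  [t^2*exp(t)/2 - t*exp(t) + exp(t), t*exp(t), t^2*exp(t)/2]
  [t^2*exp(t)/2, t*exp(t) + exp(t), t^2*exp(t)/2 + t*exp(t)]
  [-t^2*exp(t)/2 + t*exp(t), -t*exp(t), -t^2*exp(t)/2 + exp(t)]

Strategy: write M = P · J · P⁻¹ where J is a Jordan canonical form, so e^{tM} = P · e^{tJ} · P⁻¹, and e^{tJ} can be computed block-by-block.

M has Jordan form
J =
  [1, 1, 0]
  [0, 1, 1]
  [0, 0, 1]
(up to reordering of blocks).

Per-block formulas:
  For a 3×3 Jordan block J_3(1): exp(t · J_3(1)) = e^(1t)·(I + t·N + (t^2/2)·N^2), where N is the 3×3 nilpotent shift.

After assembling e^{tJ} and conjugating by P, we get:

e^{tM} =
  [t^2*exp(t)/2 - t*exp(t) + exp(t), t*exp(t), t^2*exp(t)/2]
  [t^2*exp(t)/2, t*exp(t) + exp(t), t^2*exp(t)/2 + t*exp(t)]
  [-t^2*exp(t)/2 + t*exp(t), -t*exp(t), -t^2*exp(t)/2 + exp(t)]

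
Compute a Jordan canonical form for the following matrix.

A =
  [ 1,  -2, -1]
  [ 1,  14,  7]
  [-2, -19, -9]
J_3(2)

The characteristic polynomial is
  det(x·I − A) = x^3 - 6*x^2 + 12*x - 8 = (x - 2)^3

Eigenvalues and multiplicities (the geometric multiplicity of λ is n − rank(A − λI), which equals the number of Jordan blocks for λ):
  λ = 2: algebraic multiplicity = 3, geometric multiplicity = 1

Determining the block sizes for each eigenvalue:
  λ = 2: one block (gm = 1), so the single block has size am = 3 → block sizes [3]

Assembling the blocks gives a Jordan form
J =
  [2, 1, 0]
  [0, 2, 1]
  [0, 0, 2]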